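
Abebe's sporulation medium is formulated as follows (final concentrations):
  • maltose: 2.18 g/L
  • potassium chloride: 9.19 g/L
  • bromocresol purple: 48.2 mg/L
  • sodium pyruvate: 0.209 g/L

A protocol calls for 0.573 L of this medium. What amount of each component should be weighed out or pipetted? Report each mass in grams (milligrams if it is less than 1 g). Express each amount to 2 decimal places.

Working volume: 0.573 L.
maltose: 2.18 g/L × 0.573 L = 1.25 g
potassium chloride: 9.19 g/L × 0.573 L = 5.27 g
bromocresol purple: 48.2 mg/L × 0.573 L = 27.62 mg
sodium pyruvate: 0.209 g/L × 0.573 L = 0.119757 g = 119.76 mg

maltose 1.25 g; potassium chloride 5.27 g; bromocresol purple 27.62 mg; sodium pyruvate 119.76 mg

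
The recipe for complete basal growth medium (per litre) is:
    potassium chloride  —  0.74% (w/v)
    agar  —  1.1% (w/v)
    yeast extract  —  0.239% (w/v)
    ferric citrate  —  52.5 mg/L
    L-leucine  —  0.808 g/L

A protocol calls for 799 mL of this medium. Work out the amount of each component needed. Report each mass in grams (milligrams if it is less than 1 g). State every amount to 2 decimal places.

Target volume = 799 mL = 0.799 L.
potassium chloride: 0.74 g per 100 mL × 799 mL ÷ 100 = 5.91 g
agar: 1.1 g per 100 mL × 799 mL ÷ 100 = 8.79 g
yeast extract: 0.239% w/v = 2.39 g/L → 2.39 × 0.799 L = 1.91 g
ferric citrate: 52.5 mg/L × 0.799 L = 41.95 mg
L-leucine: 0.808 g/L × 0.799 L = 0.645592 g = 645.59 mg

potassium chloride 5.91 g; agar 8.79 g; yeast extract 1.91 g; ferric citrate 41.95 mg; L-leucine 645.59 mg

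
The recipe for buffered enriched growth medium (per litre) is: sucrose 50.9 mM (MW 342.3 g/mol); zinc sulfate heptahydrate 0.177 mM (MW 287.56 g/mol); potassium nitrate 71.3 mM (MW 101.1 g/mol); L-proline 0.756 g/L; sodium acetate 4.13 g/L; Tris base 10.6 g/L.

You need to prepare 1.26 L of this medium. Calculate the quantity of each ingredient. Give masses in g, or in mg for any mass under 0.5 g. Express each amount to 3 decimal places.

Working volume: 1.26 L.
sucrose: 50.9 mmol/L × 342.3 g/mol × 1.26 L ÷ 1000 = 21.953 g
zinc sulfate heptahydrate: 0.177 mmol/L × 287.56 mg/mmol × 1.26 L = 64.132 mg
potassium nitrate: 71.3 mmol/L × 101.1 g/mol × 1.26 L ÷ 1000 = 9.083 g
L-proline: 0.756 g/L × 1.26 L = 0.953 g
sodium acetate: 4.13 g/L × 1.26 L = 5.204 g
Tris base: 10.6 g/L × 1.26 L = 13.356 g

sucrose 21.953 g; zinc sulfate heptahydrate 64.132 mg; potassium nitrate 9.083 g; L-proline 0.953 g; sodium acetate 5.204 g; Tris base 13.356 g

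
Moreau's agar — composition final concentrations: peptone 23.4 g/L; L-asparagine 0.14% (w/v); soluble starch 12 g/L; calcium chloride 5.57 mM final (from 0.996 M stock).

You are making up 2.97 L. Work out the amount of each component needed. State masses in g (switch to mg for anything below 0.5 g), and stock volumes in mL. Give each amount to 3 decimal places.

Scale factor relative to 1 L: 2.97.
peptone: 23.4 g/L × 2.97 L = 69.498 g
L-asparagine: 0.14% w/v = 1.4 g/L → 1.4 × 2.97 L = 4.158 g
soluble starch: 12 g/L × 2.97 L = 35.640 g
calcium chloride: V = C2·V2/C1 = 5.57 mM × 2970 mL ÷ 996 mM = 16.609 mL

peptone 69.498 g; L-asparagine 4.158 g; soluble starch 35.640 g; calcium chloride 16.609 mL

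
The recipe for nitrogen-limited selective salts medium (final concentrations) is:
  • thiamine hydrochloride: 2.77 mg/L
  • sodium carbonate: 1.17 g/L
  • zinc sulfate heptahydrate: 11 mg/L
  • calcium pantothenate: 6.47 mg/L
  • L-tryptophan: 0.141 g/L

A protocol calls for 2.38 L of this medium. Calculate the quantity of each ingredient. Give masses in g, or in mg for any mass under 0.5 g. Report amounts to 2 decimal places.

Working volume: 2.38 L.
thiamine hydrochloride: 2.77 mg/L × 2.38 L = 6.59 mg
sodium carbonate: 1.17 g/L × 2.38 L = 2.78 g
zinc sulfate heptahydrate: 11 mg/L × 2.38 L = 26.18 mg
calcium pantothenate: 6.47 mg/L × 2.38 L = 15.40 mg
L-tryptophan: 0.141 g/L × 2.38 L = 0.33558 g = 335.58 mg

thiamine hydrochloride 6.59 mg; sodium carbonate 2.78 g; zinc sulfate heptahydrate 26.18 mg; calcium pantothenate 15.40 mg; L-tryptophan 335.58 mg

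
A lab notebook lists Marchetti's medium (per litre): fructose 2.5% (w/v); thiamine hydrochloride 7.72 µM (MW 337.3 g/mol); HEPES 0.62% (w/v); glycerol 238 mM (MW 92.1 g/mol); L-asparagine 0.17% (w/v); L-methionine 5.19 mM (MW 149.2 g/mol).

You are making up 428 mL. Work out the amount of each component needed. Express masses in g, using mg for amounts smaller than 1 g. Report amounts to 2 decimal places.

fructose 10.70 g; thiamine hydrochloride 1.11 mg; HEPES 2.65 g; glycerol 9.38 g; L-asparagine 727.60 mg; L-methionine 331.42 mg

Scale factor relative to 1 L: 0.428.
fructose: 2.5% w/v = 25 g/L → 25 × 0.428 L = 10.70 g
thiamine hydrochloride: 7.72 µmol/L × 337.3 g/mol × 0.428 L ÷ 1000 = 1.11 mg
HEPES: 0.62 g per 100 mL × 428 mL ÷ 100 = 2.65 g
glycerol: 238 mmol/L × 92.1 g/mol × 0.428 L ÷ 1000 = 9.38 g
L-asparagine: 0.17% w/v = 1.7 g/L → 1.7 × 0.428 L = 0.7276 g = 727.60 mg
L-methionine: 5.19 mmol/L × 149.2 mg/mmol × 0.428 L = 331.42 mg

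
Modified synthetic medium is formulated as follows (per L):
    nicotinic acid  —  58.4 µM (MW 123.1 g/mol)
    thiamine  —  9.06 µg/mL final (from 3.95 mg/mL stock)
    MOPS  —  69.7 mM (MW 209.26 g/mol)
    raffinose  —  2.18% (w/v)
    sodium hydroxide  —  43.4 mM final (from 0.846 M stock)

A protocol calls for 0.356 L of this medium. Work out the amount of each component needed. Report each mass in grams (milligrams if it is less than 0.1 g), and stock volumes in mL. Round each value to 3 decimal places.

nicotinic acid 2.559 mg; thiamine 0.817 mL; MOPS 5.192 g; raffinose 7.761 g; sodium hydroxide 18.263 mL

Working volume: 0.356 L.
nicotinic acid: 58.4 µmol/L × 123.1 g/mol × 0.356 L ÷ 1000 = 2.559 mg
thiamine: dilute stock: 9.06 µg/mL × 356 mL ÷ 3950 µg/mL = 0.817 mL
MOPS: 69.7 mmol/L × 209.26 g/mol × 0.356 L ÷ 1000 = 5.192 g
raffinose: 2.18% w/v = 21.8 g/L → 21.8 × 0.356 L = 7.761 g
sodium hydroxide: C1V1 = C2V2 → 43.4 mM × 356 mL ÷ 846 mM = 18.263 mL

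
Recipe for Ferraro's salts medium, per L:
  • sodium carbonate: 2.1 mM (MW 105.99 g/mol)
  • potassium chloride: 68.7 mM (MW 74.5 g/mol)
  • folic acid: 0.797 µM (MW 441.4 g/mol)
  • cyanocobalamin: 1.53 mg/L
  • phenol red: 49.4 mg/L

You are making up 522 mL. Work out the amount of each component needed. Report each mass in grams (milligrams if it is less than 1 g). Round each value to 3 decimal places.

Scale factor relative to 1 L: 0.522.
sodium carbonate: 2.1 mmol/L × 105.99 mg/mmol × 0.522 L = 116.186 mg
potassium chloride: 68.7 mmol/L × 74.5 g/mol × 0.522 L ÷ 1000 = 2.672 g
folic acid: 0.797 µmol/L × 441.4 g/mol × 0.522 L ÷ 1000 = 0.184 mg
cyanocobalamin: 1.53 mg/L × 0.522 L = 0.799 mg
phenol red: 49.4 mg/L × 0.522 L = 25.787 mg

sodium carbonate 116.186 mg; potassium chloride 2.672 g; folic acid 0.184 mg; cyanocobalamin 0.799 mg; phenol red 25.787 mg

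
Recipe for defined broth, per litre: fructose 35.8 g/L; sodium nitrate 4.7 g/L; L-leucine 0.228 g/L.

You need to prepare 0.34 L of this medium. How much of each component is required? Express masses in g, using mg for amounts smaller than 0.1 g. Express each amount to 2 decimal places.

Scale factor relative to 1 L: 0.34.
fructose: 35.8 g/L × 0.34 L = 12.17 g
sodium nitrate: 4.7 g/L × 0.34 L = 1.60 g
L-leucine: 0.228 g/L × 0.34 L = 0.07752 g = 77.52 mg

fructose 12.17 g; sodium nitrate 1.60 g; L-leucine 77.52 mg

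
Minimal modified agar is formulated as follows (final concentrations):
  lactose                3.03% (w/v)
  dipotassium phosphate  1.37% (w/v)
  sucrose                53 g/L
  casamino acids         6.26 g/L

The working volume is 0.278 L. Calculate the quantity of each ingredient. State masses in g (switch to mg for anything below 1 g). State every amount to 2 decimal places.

Scale factor relative to 1 L: 0.278.
lactose: 3.03% w/v = 30.3 g/L → 30.3 × 0.278 L = 8.42 g
dipotassium phosphate: 1.37% w/v = 13.7 g/L → 13.7 × 0.278 L = 3.81 g
sucrose: 53 g/L × 0.278 L = 14.73 g
casamino acids: 6.26 g/L × 0.278 L = 1.74 g

lactose 8.42 g; dipotassium phosphate 3.81 g; sucrose 14.73 g; casamino acids 1.74 g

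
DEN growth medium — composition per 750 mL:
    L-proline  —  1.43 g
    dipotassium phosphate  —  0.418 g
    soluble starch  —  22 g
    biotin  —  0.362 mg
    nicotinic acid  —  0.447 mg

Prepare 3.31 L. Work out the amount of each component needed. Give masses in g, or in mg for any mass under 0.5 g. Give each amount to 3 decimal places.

Scale factor = 3310 mL / 750 mL = 4.41333.
L-proline: 1.43 g × (3310 mL / 750 mL) = 6.311 g
dipotassium phosphate: 0.418 g × (3310 mL / 750 mL) = 1.845 g
soluble starch: 22 g × (3310 mL / 750 mL) = 97.093 g
biotin: 0.362 mg × (3310 mL / 750 mL) = 1.598 mg
nicotinic acid: 0.447 mg × (3310 mL / 750 mL) = 1.973 mg

L-proline 6.311 g; dipotassium phosphate 1.845 g; soluble starch 97.093 g; biotin 1.598 mg; nicotinic acid 1.973 mg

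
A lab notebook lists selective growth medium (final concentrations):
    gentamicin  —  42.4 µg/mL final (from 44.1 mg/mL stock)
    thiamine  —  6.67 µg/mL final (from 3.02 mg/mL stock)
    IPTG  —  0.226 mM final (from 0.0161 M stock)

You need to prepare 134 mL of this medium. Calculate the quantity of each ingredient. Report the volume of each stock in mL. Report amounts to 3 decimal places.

Scale factor relative to 1 L: 0.134.
gentamicin: dilute stock: 42.4 µg/mL × 134 mL ÷ 44100 µg/mL = 0.129 mL
thiamine: C1V1 = C2V2 → 6.67 µg/mL × 134 mL ÷ 3020 µg/mL = 0.296 mL
IPTG: V = C2·V2/C1 = 0.226 mM × 134 mL ÷ 16.1 mM = 1.881 mL

gentamicin 0.129 mL; thiamine 0.296 mL; IPTG 1.881 mL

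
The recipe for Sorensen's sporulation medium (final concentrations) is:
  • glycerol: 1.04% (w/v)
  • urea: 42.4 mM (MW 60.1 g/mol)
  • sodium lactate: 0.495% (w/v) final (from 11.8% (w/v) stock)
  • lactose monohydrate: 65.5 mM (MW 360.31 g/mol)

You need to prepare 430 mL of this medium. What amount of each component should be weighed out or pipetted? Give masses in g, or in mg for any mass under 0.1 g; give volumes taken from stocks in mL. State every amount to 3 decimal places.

glycerol 4.472 g; urea 1.096 g; sodium lactate 18.038 mL; lactose monohydrate 10.148 g

Working volume: 430 mL = 0.43 L.
glycerol: 1.04 g per 100 mL × 430 mL ÷ 100 = 4.472 g
urea: 42.4 mmol/L × 60.1 g/mol × 0.43 L ÷ 1000 = 1.096 g
sodium lactate: dilute stock: 0.495% ÷ 11.8% × 430 mL = 18.038 mL
lactose monohydrate: 65.5 mmol/L × 360.31 g/mol × 0.43 L ÷ 1000 = 10.148 g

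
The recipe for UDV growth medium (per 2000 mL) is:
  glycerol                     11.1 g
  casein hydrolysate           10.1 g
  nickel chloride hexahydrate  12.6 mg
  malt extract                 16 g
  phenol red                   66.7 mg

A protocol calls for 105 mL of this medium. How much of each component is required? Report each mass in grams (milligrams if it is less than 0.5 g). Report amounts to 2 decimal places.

Scale factor = 105 mL / 2000 mL = 0.0525.
glycerol: 11.1 g × (105 mL / 2000 mL) = 0.58 g
casein hydrolysate: 10.1 g × (105 mL / 2000 mL) = 0.53 g
nickel chloride hexahydrate: 12.6 mg × (105 mL / 2000 mL) = 0.66 mg
malt extract: 16 g × (105 mL / 2000 mL) = 0.84 g
phenol red: 66.7 mg × (105 mL / 2000 mL) = 3.50 mg

glycerol 0.58 g; casein hydrolysate 0.53 g; nickel chloride hexahydrate 0.66 mg; malt extract 0.84 g; phenol red 3.50 mg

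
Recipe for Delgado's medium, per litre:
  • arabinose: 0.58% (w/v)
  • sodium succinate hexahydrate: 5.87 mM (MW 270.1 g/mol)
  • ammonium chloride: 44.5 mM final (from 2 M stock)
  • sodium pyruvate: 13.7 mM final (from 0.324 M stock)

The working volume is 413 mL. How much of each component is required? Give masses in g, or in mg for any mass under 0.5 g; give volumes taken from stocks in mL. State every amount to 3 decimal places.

Scale factor relative to 1 L: 0.413.
arabinose: 0.58 g per 100 mL × 413 mL ÷ 100 = 2.395 g
sodium succinate hexahydrate: 5.87 mmol/L × 270.1 g/mol × 0.413 L ÷ 1000 = 0.655 g
ammonium chloride: C1V1 = C2V2 → 44.5 mM × 413 mL ÷ 2000 mM = 9.189 mL
sodium pyruvate: C1V1 = C2V2 → 13.7 mM × 413 mL ÷ 324 mM = 17.463 mL

arabinose 2.395 g; sodium succinate hexahydrate 0.655 g; ammonium chloride 9.189 mL; sodium pyruvate 17.463 mL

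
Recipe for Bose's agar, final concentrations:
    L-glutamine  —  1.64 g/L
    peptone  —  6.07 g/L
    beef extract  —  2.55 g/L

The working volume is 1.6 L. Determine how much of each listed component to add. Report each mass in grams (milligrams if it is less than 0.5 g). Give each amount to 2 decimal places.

Scale factor relative to 1 L: 1.6.
L-glutamine: 1.64 g/L × 1.6 L = 2.62 g
peptone: 6.07 g/L × 1.6 L = 9.71 g
beef extract: 2.55 g/L × 1.6 L = 4.08 g

L-glutamine 2.62 g; peptone 9.71 g; beef extract 4.08 g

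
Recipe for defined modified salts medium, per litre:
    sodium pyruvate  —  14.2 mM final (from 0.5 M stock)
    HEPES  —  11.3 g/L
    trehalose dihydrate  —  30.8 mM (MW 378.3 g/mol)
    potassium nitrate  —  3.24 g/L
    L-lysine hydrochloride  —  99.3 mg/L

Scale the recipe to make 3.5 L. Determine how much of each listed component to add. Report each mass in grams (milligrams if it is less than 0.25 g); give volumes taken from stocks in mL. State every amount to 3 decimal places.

sodium pyruvate 99.400 mL; HEPES 39.550 g; trehalose dihydrate 40.781 g; potassium nitrate 11.340 g; L-lysine hydrochloride 0.348 g

Working volume: 3.5 L.
sodium pyruvate: V = C2·V2/C1 = 14.2 mM × 3500 mL ÷ 500 mM = 99.400 mL
HEPES: 11.3 g/L × 3.5 L = 39.550 g
trehalose dihydrate: 30.8 mmol/L × 378.3 g/mol × 3.5 L ÷ 1000 = 40.781 g
potassium nitrate: 3.24 g/L × 3.5 L = 11.340 g
L-lysine hydrochloride: 99.3 mg/L × 3.5 L = 347.55 mg = 0.348 g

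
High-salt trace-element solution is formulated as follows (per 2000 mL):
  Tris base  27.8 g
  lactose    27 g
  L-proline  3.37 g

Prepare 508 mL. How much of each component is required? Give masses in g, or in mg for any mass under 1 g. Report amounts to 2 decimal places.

Tris base 7.06 g; lactose 6.86 g; L-proline 855.98 mg

Ratio of target to recipe volume: 508 / 2000 = 0.254.
Tris base: 27.8 g × (508 mL / 2000 mL) = 7.06 g
lactose: 27 g × (508 mL / 2000 mL) = 6.86 g
L-proline: 3.37 g × (508 mL / 2000 mL) = 0.85598 g = 855.98 mg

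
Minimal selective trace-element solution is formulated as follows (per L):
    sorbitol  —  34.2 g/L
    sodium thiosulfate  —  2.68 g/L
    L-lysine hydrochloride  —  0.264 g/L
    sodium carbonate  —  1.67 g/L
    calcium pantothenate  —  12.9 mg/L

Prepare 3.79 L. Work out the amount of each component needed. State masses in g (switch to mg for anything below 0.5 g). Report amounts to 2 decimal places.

sorbitol 129.62 g; sodium thiosulfate 10.16 g; L-lysine hydrochloride 1.00 g; sodium carbonate 6.33 g; calcium pantothenate 48.89 mg

Scale factor relative to 1 L: 3.79.
sorbitol: 34.2 g/L × 3.79 L = 129.62 g
sodium thiosulfate: 2.68 g/L × 3.79 L = 10.16 g
L-lysine hydrochloride: 0.264 g/L × 3.79 L = 1.00 g
sodium carbonate: 1.67 g/L × 3.79 L = 6.33 g
calcium pantothenate: 12.9 mg/L × 3.79 L = 48.89 mg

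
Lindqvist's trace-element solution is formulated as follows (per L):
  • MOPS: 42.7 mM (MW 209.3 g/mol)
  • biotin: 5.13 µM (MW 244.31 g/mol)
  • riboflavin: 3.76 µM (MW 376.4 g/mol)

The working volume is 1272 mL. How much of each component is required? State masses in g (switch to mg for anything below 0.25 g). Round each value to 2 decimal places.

Target volume = 1272 mL = 1.272 L.
MOPS: 42.7 mmol/L × 209.3 g/mol × 1.272 L ÷ 1000 = 11.37 g
biotin: 5.13 µmol/L × 244.31 g/mol × 1.272 L ÷ 1000 = 1.59 mg
riboflavin: 3.76 µmol/L × 376.4 g/mol × 1.272 L ÷ 1000 = 1.80 mg

MOPS 11.37 g; biotin 1.59 mg; riboflavin 1.80 mg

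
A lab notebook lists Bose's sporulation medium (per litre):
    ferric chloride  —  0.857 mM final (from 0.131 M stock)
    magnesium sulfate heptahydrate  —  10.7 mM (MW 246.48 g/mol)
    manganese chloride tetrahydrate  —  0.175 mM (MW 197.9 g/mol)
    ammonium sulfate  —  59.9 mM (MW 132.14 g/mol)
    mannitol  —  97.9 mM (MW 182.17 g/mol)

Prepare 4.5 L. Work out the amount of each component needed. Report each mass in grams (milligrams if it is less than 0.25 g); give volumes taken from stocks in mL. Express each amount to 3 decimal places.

ferric chloride 29.439 mL; magnesium sulfate heptahydrate 11.868 g; manganese chloride tetrahydrate 155.846 mg; ammonium sulfate 35.618 g; mannitol 80.255 g

Scale factor relative to 1 L: 4.5.
ferric chloride: C1V1 = C2V2 → 0.857 mM × 4500 mL ÷ 131 mM = 29.439 mL
magnesium sulfate heptahydrate: 10.7 mmol/L × 246.48 g/mol × 4.5 L ÷ 1000 = 11.868 g
manganese chloride tetrahydrate: 0.175 mmol/L × 197.9 mg/mmol × 4.5 L = 155.846 mg
ammonium sulfate: 59.9 mmol/L × 132.14 g/mol × 4.5 L ÷ 1000 = 35.618 g
mannitol: 97.9 mmol/L × 182.17 g/mol × 4.5 L ÷ 1000 = 80.255 g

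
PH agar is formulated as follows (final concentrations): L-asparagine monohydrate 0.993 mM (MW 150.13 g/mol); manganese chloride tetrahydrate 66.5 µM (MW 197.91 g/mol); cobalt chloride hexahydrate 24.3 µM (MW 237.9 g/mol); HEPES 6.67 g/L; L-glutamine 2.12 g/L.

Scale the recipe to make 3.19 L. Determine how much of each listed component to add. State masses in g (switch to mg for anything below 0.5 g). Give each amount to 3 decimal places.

Working volume: 3.19 L.
L-asparagine monohydrate: 0.993 mmol/L × 150.13 mg/mmol × 3.19 L = 475.562 mg
manganese chloride tetrahydrate: 66.5 µmol/L × 197.91 g/mol × 3.19 L ÷ 1000 = 41.984 mg
cobalt chloride hexahydrate: 24.3 µmol/L × 237.9 g/mol × 3.19 L ÷ 1000 = 18.441 mg
HEPES: 6.67 g/L × 3.19 L = 21.277 g
L-glutamine: 2.12 g/L × 3.19 L = 6.763 g

L-asparagine monohydrate 475.562 mg; manganese chloride tetrahydrate 41.984 mg; cobalt chloride hexahydrate 18.441 mg; HEPES 21.277 g; L-glutamine 6.763 g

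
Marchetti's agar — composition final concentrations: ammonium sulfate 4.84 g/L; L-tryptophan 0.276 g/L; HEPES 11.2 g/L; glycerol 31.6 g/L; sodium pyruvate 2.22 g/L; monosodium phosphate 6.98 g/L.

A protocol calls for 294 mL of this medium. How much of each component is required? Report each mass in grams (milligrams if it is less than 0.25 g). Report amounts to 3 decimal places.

Target volume = 294 mL = 0.294 L.
ammonium sulfate: 4.84 g/L × 0.294 L = 1.423 g
L-tryptophan: 0.276 g/L × 0.294 L = 0.081144 g = 81.144 mg
HEPES: 11.2 g/L × 0.294 L = 3.293 g
glycerol: 31.6 g/L × 0.294 L = 9.290 g
sodium pyruvate: 2.22 g/L × 0.294 L = 0.653 g
monosodium phosphate: 6.98 g/L × 0.294 L = 2.052 g

ammonium sulfate 1.423 g; L-tryptophan 81.144 mg; HEPES 3.293 g; glycerol 9.290 g; sodium pyruvate 0.653 g; monosodium phosphate 2.052 g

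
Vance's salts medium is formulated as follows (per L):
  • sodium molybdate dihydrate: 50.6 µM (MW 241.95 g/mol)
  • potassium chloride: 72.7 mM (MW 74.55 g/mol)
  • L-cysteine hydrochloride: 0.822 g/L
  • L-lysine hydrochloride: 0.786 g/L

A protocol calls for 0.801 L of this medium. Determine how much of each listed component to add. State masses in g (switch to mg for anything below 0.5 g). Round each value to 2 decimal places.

sodium molybdate dihydrate 9.81 mg; potassium chloride 4.34 g; L-cysteine hydrochloride 0.66 g; L-lysine hydrochloride 0.63 g

Scale factor relative to 1 L: 0.801.
sodium molybdate dihydrate: 50.6 µmol/L × 241.95 g/mol × 0.801 L ÷ 1000 = 9.81 mg
potassium chloride: 72.7 mmol/L × 74.55 g/mol × 0.801 L ÷ 1000 = 4.34 g
L-cysteine hydrochloride: 0.822 g/L × 0.801 L = 0.66 g
L-lysine hydrochloride: 0.786 g/L × 0.801 L = 0.63 g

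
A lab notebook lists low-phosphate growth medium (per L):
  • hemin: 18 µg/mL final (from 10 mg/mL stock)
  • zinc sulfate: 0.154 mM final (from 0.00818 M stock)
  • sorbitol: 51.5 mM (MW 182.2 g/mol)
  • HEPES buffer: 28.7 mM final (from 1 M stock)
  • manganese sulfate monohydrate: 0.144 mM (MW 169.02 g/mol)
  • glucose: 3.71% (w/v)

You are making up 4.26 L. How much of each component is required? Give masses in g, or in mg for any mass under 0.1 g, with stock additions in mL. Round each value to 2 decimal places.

hemin 7.67 mL; zinc sulfate 80.20 mL; sorbitol 39.97 g; HEPES buffer 122.26 mL; manganese sulfate monohydrate 0.10 g; glucose 158.05 g

Working volume: 4.26 L.
hemin: V = C2·V2/C1 = 18 µg/mL × 4260 mL ÷ 10000 µg/mL = 7.67 mL
zinc sulfate: V = C2·V2/C1 = 0.154 mM × 4260 mL ÷ 8.18 mM = 80.20 mL
sorbitol: 51.5 mmol/L × 182.2 g/mol × 4.26 L ÷ 1000 = 39.97 g
HEPES buffer: C1V1 = C2V2 → 28.7 mM × 4260 mL ÷ 1000 mM = 122.26 mL
manganese sulfate monohydrate: 0.144 mmol/L × 169.02 g/mol × 4.26 L ÷ 1000 = 0.10 g
glucose: 3.71 g per 100 mL × 4260 mL ÷ 100 = 158.05 g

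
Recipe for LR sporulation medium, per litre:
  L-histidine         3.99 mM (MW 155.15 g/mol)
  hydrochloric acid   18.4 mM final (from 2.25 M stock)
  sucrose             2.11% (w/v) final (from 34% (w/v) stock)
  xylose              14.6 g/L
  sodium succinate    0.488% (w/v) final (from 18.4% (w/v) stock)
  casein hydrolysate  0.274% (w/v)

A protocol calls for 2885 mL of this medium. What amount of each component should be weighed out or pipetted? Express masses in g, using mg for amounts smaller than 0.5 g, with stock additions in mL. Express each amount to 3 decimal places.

Scale factor relative to 1 L: 2.885.
L-histidine: 3.99 mmol/L × 155.15 g/mol × 2.885 L ÷ 1000 = 1.786 g
hydrochloric acid: C1V1 = C2V2 → 18.4 mM × 2885 mL ÷ 2250 mM = 23.593 mL
sucrose: V = C2·V2/C1 = 2.11% ÷ 34% × 2885 mL = 179.040 mL
xylose: 14.6 g/L × 2.885 L = 42.121 g
sodium succinate: C1V1 = C2V2 → 0.488% ÷ 18.4% × 2885 mL = 76.515 mL
casein hydrolysate: 0.274% w/v = 2.74 g/L → 2.74 × 2.885 L = 7.905 g

L-histidine 1.786 g; hydrochloric acid 23.593 mL; sucrose 179.040 mL; xylose 42.121 g; sodium succinate 76.515 mL; casein hydrolysate 7.905 g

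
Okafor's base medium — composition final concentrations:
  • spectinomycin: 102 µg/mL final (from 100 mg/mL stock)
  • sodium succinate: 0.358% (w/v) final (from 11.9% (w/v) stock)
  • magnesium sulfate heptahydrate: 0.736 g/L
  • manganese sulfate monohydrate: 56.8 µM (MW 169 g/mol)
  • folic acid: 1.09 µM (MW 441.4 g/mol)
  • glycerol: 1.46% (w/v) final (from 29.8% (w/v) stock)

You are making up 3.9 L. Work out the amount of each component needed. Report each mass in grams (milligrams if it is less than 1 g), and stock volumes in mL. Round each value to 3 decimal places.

spectinomycin 3.978 mL; sodium succinate 117.328 mL; magnesium sulfate heptahydrate 2.870 g; manganese sulfate monohydrate 37.437 mg; folic acid 1.876 mg; glycerol 191.074 mL

Scale factor relative to 1 L: 3.9.
spectinomycin: C1V1 = C2V2 → 102 µg/mL × 3900 mL ÷ 100000 µg/mL = 3.978 mL
sodium succinate: dilute stock: 0.358% ÷ 11.9% × 3900 mL = 117.328 mL
magnesium sulfate heptahydrate: 0.736 g/L × 3.9 L = 2.870 g
manganese sulfate monohydrate: 56.8 µmol/L × 169 g/mol × 3.9 L ÷ 1000 = 37.437 mg
folic acid: 1.09 µmol/L × 441.4 g/mol × 3.9 L ÷ 1000 = 1.876 mg
glycerol: C1V1 = C2V2 → 1.46% ÷ 29.8% × 3900 mL = 191.074 mL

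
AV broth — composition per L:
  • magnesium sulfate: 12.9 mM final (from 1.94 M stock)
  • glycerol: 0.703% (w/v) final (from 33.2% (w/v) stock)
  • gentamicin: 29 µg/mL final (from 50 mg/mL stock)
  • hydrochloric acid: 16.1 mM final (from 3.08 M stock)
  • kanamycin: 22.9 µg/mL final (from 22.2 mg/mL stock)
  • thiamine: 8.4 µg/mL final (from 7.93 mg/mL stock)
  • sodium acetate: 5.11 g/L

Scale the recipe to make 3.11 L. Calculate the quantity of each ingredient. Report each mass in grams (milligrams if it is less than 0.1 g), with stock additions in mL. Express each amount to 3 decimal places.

Working volume: 3.11 L.
magnesium sulfate: V = C2·V2/C1 = 12.9 mM × 3110 mL ÷ 1940 mM = 20.680 mL
glycerol: V = C2·V2/C1 = 0.703% ÷ 33.2% × 3110 mL = 65.853 mL
gentamicin: dilute stock: 29 µg/mL × 3110 mL ÷ 50000 µg/mL = 1.804 mL
hydrochloric acid: V = C2·V2/C1 = 16.1 mM × 3110 mL ÷ 3080 mM = 16.257 mL
kanamycin: C1V1 = C2V2 → 22.9 µg/mL × 3110 mL ÷ 22200 µg/mL = 3.208 mL
thiamine: dilute stock: 8.4 µg/mL × 3110 mL ÷ 7930 µg/mL = 3.294 mL
sodium acetate: 5.11 g/L × 3.11 L = 15.892 g

magnesium sulfate 20.680 mL; glycerol 65.853 mL; gentamicin 1.804 mL; hydrochloric acid 16.257 mL; kanamycin 3.208 mL; thiamine 3.294 mL; sodium acetate 15.892 g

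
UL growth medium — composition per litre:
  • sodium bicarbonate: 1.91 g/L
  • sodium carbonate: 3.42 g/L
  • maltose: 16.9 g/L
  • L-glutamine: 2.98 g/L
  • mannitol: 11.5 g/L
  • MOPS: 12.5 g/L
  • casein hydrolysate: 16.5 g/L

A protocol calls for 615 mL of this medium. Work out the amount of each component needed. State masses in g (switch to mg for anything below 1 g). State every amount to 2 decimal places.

sodium bicarbonate 1.17 g; sodium carbonate 2.10 g; maltose 10.39 g; L-glutamine 1.83 g; mannitol 7.07 g; MOPS 7.69 g; casein hydrolysate 10.15 g

Target volume = 615 mL = 0.615 L.
sodium bicarbonate: 1.91 g/L × 0.615 L = 1.17 g
sodium carbonate: 3.42 g/L × 0.615 L = 2.10 g
maltose: 16.9 g/L × 0.615 L = 10.39 g
L-glutamine: 2.98 g/L × 0.615 L = 1.83 g
mannitol: 11.5 g/L × 0.615 L = 7.07 g
MOPS: 12.5 g/L × 0.615 L = 7.69 g
casein hydrolysate: 16.5 g/L × 0.615 L = 10.15 g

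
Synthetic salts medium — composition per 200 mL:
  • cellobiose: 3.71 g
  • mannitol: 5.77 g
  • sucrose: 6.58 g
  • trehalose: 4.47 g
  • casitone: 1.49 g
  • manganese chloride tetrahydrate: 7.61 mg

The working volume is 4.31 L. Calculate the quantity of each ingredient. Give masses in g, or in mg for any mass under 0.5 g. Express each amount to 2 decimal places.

Ratio of target to recipe volume: 4310 / 200 = 21.55.
cellobiose: 3.71 g × (4310 mL / 200 mL) = 79.95 g
mannitol: 5.77 g × (4310 mL / 200 mL) = 124.34 g
sucrose: 6.58 g × (4310 mL / 200 mL) = 141.80 g
trehalose: 4.47 g × (4310 mL / 200 mL) = 96.33 g
casitone: 1.49 g × (4310 mL / 200 mL) = 32.11 g
manganese chloride tetrahydrate: 7.61 mg × (4310 mL / 200 mL) = 164.00 mg

cellobiose 79.95 g; mannitol 124.34 g; sucrose 141.80 g; trehalose 96.33 g; casitone 32.11 g; manganese chloride tetrahydrate 164.00 mg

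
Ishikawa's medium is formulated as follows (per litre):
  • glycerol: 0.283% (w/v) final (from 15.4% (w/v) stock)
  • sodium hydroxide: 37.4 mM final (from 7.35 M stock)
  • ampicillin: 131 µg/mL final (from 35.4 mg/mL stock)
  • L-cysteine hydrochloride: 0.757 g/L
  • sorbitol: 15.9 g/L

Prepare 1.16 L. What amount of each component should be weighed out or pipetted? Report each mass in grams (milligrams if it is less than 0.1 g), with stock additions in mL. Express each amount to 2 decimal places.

glycerol 21.32 mL; sodium hydroxide 5.90 mL; ampicillin 4.29 mL; L-cysteine hydrochloride 0.88 g; sorbitol 18.44 g

Scale factor relative to 1 L: 1.16.
glycerol: dilute stock: 0.283% ÷ 15.4% × 1160 mL = 21.32 mL
sodium hydroxide: V = C2·V2/C1 = 37.4 mM × 1160 mL ÷ 7350 mM = 5.90 mL
ampicillin: V = C2·V2/C1 = 131 µg/mL × 1160 mL ÷ 35400 µg/mL = 4.29 mL
L-cysteine hydrochloride: 0.757 g/L × 1.16 L = 0.88 g
sorbitol: 15.9 g/L × 1.16 L = 18.44 g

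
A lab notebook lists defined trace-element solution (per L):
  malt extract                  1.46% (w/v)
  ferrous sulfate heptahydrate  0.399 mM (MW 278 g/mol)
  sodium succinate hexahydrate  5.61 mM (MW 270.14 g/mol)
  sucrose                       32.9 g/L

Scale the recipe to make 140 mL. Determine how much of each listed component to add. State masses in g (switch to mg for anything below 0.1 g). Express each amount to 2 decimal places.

Scale factor relative to 1 L: 0.14.
malt extract: 1.46% w/v = 14.6 g/L → 14.6 × 0.14 L = 2.04 g
ferrous sulfate heptahydrate: 0.399 mmol/L × 278 mg/mmol × 0.14 L = 15.53 mg
sodium succinate hexahydrate: 5.61 mmol/L × 270.14 g/mol × 0.14 L ÷ 1000 = 0.21 g
sucrose: 32.9 g/L × 0.14 L = 4.61 g

malt extract 2.04 g; ferrous sulfate heptahydrate 15.53 mg; sodium succinate hexahydrate 0.21 g; sucrose 4.61 g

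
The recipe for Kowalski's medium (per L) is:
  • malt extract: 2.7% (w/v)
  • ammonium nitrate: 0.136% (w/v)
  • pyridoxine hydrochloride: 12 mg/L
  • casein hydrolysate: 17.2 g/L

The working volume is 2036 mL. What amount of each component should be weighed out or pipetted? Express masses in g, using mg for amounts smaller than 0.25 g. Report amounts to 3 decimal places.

malt extract 54.972 g; ammonium nitrate 2.769 g; pyridoxine hydrochloride 24.432 mg; casein hydrolysate 35.019 g

Scale factor relative to 1 L: 2.036.
malt extract: 2.7% w/v = 27 g/L → 27 × 2.036 L = 54.972 g
ammonium nitrate: 0.136% w/v = 1.36 g/L → 1.36 × 2.036 L = 2.769 g
pyridoxine hydrochloride: 12 mg/L × 2.036 L = 24.432 mg
casein hydrolysate: 17.2 g/L × 2.036 L = 35.019 g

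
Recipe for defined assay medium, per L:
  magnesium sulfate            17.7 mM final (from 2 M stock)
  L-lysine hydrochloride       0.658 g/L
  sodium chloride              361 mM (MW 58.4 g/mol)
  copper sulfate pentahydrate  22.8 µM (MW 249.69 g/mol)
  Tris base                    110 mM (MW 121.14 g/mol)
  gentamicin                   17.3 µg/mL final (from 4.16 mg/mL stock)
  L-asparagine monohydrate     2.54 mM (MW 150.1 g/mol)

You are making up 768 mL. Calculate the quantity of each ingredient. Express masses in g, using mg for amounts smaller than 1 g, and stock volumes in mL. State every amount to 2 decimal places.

magnesium sulfate 6.80 mL; L-lysine hydrochloride 505.34 mg; sodium chloride 16.19 g; copper sulfate pentahydrate 4.37 mg; Tris base 10.23 g; gentamicin 3.19 mL; L-asparagine monohydrate 292.80 mg

Working volume: 768 mL = 0.768 L.
magnesium sulfate: C1V1 = C2V2 → 17.7 mM × 768 mL ÷ 2000 mM = 6.80 mL
L-lysine hydrochloride: 0.658 g/L × 0.768 L = 0.505344 g = 505.34 mg
sodium chloride: 361 mmol/L × 58.4 g/mol × 0.768 L ÷ 1000 = 16.19 g
copper sulfate pentahydrate: 22.8 µmol/L × 249.69 g/mol × 0.768 L ÷ 1000 = 4.37 mg
Tris base: 110 mmol/L × 121.14 g/mol × 0.768 L ÷ 1000 = 10.23 g
gentamicin: C1V1 = C2V2 → 17.3 µg/mL × 768 mL ÷ 4160 µg/mL = 3.19 mL
L-asparagine monohydrate: 2.54 mmol/L × 150.1 mg/mmol × 0.768 L = 292.80 mg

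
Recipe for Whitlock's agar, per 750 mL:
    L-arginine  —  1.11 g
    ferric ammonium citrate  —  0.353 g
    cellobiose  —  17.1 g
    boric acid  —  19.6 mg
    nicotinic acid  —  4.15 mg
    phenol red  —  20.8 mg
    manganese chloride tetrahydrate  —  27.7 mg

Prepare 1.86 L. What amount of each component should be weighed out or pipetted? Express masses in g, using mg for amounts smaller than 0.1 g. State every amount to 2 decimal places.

Scale factor = 1860 mL / 750 mL = 2.48.
L-arginine: 1.11 g × (1860 mL / 750 mL) = 2.75 g
ferric ammonium citrate: 0.353 g × (1860 mL / 750 mL) = 0.88 g
cellobiose: 17.1 g × (1860 mL / 750 mL) = 42.41 g
boric acid: 19.6 mg × (1860 mL / 750 mL) = 48.61 mg
nicotinic acid: 4.15 mg × (1860 mL / 750 mL) = 10.29 mg
phenol red: 20.8 mg × (1860 mL / 750 mL) = 51.58 mg
manganese chloride tetrahydrate: 27.7 mg × (1860 mL / 750 mL) = 68.70 mg

L-arginine 2.75 g; ferric ammonium citrate 0.88 g; cellobiose 42.41 g; boric acid 48.61 mg; nicotinic acid 10.29 mg; phenol red 51.58 mg; manganese chloride tetrahydrate 68.70 mg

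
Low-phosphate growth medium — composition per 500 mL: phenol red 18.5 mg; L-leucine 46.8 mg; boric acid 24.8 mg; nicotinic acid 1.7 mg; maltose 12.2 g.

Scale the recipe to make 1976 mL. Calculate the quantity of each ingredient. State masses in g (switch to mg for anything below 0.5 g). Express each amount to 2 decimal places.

Scale factor = 1976 mL / 500 mL = 3.952.
phenol red: 18.5 mg × (1976 mL / 500 mL) = 73.11 mg
L-leucine: 46.8 mg × (1976 mL / 500 mL) = 184.95 mg
boric acid: 24.8 mg × (1976 mL / 500 mL) = 98.01 mg
nicotinic acid: 1.7 mg × (1976 mL / 500 mL) = 6.72 mg
maltose: 12.2 g × (1976 mL / 500 mL) = 48.21 g

phenol red 73.11 mg; L-leucine 184.95 mg; boric acid 98.01 mg; nicotinic acid 6.72 mg; maltose 48.21 g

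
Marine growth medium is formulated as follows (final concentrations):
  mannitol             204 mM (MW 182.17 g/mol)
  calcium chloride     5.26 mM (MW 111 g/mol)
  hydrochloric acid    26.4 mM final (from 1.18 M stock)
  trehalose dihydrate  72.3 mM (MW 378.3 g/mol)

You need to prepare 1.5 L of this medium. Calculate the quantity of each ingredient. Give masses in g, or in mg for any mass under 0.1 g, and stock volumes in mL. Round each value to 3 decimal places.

mannitol 55.744 g; calcium chloride 0.876 g; hydrochloric acid 33.559 mL; trehalose dihydrate 41.027 g

Working volume: 1.5 L.
mannitol: 204 mmol/L × 182.17 g/mol × 1.5 L ÷ 1000 = 55.744 g
calcium chloride: 5.26 mmol/L × 111 g/mol × 1.5 L ÷ 1000 = 0.876 g
hydrochloric acid: C1V1 = C2V2 → 26.4 mM × 1500 mL ÷ 1180 mM = 33.559 mL
trehalose dihydrate: 72.3 mmol/L × 378.3 g/mol × 1.5 L ÷ 1000 = 41.027 g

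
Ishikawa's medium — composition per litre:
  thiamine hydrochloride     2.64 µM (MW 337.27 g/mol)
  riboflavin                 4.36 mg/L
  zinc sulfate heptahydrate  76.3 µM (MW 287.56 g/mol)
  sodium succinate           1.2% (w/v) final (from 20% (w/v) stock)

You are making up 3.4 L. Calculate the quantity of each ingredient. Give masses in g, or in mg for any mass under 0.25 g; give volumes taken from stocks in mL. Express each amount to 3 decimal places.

thiamine hydrochloride 3.027 mg; riboflavin 14.824 mg; zinc sulfate heptahydrate 74.599 mg; sodium succinate 204.000 mL

Scale factor relative to 1 L: 3.4.
thiamine hydrochloride: 2.64 µmol/L × 337.27 g/mol × 3.4 L ÷ 1000 = 3.027 mg
riboflavin: 4.36 mg/L × 3.4 L = 14.824 mg
zinc sulfate heptahydrate: 76.3 µmol/L × 287.56 g/mol × 3.4 L ÷ 1000 = 74.599 mg
sodium succinate: C1V1 = C2V2 → 1.2% ÷ 20% × 3400 mL = 204.000 mL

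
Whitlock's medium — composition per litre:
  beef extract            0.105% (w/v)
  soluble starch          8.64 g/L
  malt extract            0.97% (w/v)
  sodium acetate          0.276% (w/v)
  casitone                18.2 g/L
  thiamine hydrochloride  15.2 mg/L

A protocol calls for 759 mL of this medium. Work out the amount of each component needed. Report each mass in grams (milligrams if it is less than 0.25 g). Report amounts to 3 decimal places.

beef extract 0.797 g; soluble starch 6.558 g; malt extract 7.362 g; sodium acetate 2.095 g; casitone 13.814 g; thiamine hydrochloride 11.537 mg

Working volume: 759 mL = 0.759 L.
beef extract: 0.105 g per 100 mL × 759 mL ÷ 100 = 0.797 g
soluble starch: 8.64 g/L × 0.759 L = 6.558 g
malt extract: 0.97 g per 100 mL × 759 mL ÷ 100 = 7.362 g
sodium acetate: 0.276 g per 100 mL × 759 mL ÷ 100 = 2.095 g
casitone: 18.2 g/L × 0.759 L = 13.814 g
thiamine hydrochloride: 15.2 mg/L × 0.759 L = 11.537 mg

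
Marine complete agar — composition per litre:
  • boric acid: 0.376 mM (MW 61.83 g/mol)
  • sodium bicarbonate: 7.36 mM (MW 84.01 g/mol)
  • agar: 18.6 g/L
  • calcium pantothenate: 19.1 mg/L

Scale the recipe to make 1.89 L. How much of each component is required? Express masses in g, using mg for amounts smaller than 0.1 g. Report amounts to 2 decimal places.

boric acid 43.94 mg; sodium bicarbonate 1.17 g; agar 35.15 g; calcium pantothenate 36.10 mg

Working volume: 1.89 L.
boric acid: 0.376 mmol/L × 61.83 mg/mmol × 1.89 L = 43.94 mg
sodium bicarbonate: 7.36 mmol/L × 84.01 g/mol × 1.89 L ÷ 1000 = 1.17 g
agar: 18.6 g/L × 1.89 L = 35.15 g
calcium pantothenate: 19.1 mg/L × 1.89 L = 36.10 mg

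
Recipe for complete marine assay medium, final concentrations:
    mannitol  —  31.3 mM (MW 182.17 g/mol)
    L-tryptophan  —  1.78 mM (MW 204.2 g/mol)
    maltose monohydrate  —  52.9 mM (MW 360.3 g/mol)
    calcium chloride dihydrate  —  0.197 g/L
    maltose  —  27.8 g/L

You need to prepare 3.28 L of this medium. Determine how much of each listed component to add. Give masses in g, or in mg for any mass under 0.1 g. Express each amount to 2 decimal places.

Scale factor relative to 1 L: 3.28.
mannitol: 31.3 mmol/L × 182.17 g/mol × 3.28 L ÷ 1000 = 18.70 g
L-tryptophan: 1.78 mmol/L × 204.2 g/mol × 3.28 L ÷ 1000 = 1.19 g
maltose monohydrate: 52.9 mmol/L × 360.3 g/mol × 3.28 L ÷ 1000 = 62.52 g
calcium chloride dihydrate: 0.197 g/L × 3.28 L = 0.65 g
maltose: 27.8 g/L × 3.28 L = 91.18 g

mannitol 18.70 g; L-tryptophan 1.19 g; maltose monohydrate 62.52 g; calcium chloride dihydrate 0.65 g; maltose 91.18 g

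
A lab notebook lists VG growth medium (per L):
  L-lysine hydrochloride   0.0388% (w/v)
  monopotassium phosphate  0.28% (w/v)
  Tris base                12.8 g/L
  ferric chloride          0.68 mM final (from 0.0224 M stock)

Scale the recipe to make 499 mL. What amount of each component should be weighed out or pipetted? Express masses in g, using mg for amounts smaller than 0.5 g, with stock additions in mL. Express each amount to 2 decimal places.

Scale factor relative to 1 L: 0.499.
L-lysine hydrochloride: 0.0388% w/v = 0.388 g/L → 0.388 × 0.499 L = 0.193612 g = 193.61 mg
monopotassium phosphate: 0.28% w/v = 2.8 g/L → 2.8 × 0.499 L = 1.40 g
Tris base: 12.8 g/L × 0.499 L = 6.39 g
ferric chloride: dilute stock: 0.68 mM × 499 mL ÷ 22.4 mM = 15.15 mL

L-lysine hydrochloride 193.61 mg; monopotassium phosphate 1.40 g; Tris base 6.39 g; ferric chloride 15.15 mL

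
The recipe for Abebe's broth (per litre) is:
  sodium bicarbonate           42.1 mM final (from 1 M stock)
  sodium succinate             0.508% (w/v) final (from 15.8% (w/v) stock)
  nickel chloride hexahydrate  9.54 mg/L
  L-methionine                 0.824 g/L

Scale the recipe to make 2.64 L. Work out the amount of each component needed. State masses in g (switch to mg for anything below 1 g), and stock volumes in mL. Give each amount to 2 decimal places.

sodium bicarbonate 111.14 mL; sodium succinate 84.88 mL; nickel chloride hexahydrate 25.19 mg; L-methionine 2.18 g

Scale factor relative to 1 L: 2.64.
sodium bicarbonate: dilute stock: 42.1 mM × 2640 mL ÷ 1000 mM = 111.14 mL
sodium succinate: C1V1 = C2V2 → 0.508% ÷ 15.8% × 2640 mL = 84.88 mL
nickel chloride hexahydrate: 9.54 mg/L × 2.64 L = 25.19 mg
L-methionine: 0.824 g/L × 2.64 L = 2.18 g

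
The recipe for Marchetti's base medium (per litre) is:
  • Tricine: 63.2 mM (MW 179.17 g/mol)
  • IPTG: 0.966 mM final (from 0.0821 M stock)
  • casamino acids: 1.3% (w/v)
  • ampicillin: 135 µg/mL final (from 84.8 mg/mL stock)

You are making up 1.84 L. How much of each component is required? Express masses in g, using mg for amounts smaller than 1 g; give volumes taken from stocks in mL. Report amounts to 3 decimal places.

Working volume: 1.84 L.
Tricine: 63.2 mmol/L × 179.17 g/mol × 1.84 L ÷ 1000 = 20.835 g
IPTG: V = C2·V2/C1 = 0.966 mM × 1840 mL ÷ 82.1 mM = 21.650 mL
casamino acids: 1.3% w/v = 13 g/L → 13 × 1.84 L = 23.920 g
ampicillin: V = C2·V2/C1 = 135 µg/mL × 1840 mL ÷ 84800 µg/mL = 2.929 mL

Tricine 20.835 g; IPTG 21.650 mL; casamino acids 23.920 g; ampicillin 2.929 mL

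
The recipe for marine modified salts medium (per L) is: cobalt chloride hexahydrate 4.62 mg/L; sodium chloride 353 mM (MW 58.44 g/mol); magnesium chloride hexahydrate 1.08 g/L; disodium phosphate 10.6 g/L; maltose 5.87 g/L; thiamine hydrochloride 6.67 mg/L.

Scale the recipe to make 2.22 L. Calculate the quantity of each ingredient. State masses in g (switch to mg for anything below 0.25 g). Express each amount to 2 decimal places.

cobalt chloride hexahydrate 10.26 mg; sodium chloride 45.80 g; magnesium chloride hexahydrate 2.40 g; disodium phosphate 23.53 g; maltose 13.03 g; thiamine hydrochloride 14.81 mg

Working volume: 2.22 L.
cobalt chloride hexahydrate: 4.62 mg/L × 2.22 L = 10.26 mg
sodium chloride: 353 mmol/L × 58.44 g/mol × 2.22 L ÷ 1000 = 45.80 g
magnesium chloride hexahydrate: 1.08 g/L × 2.22 L = 2.40 g
disodium phosphate: 10.6 g/L × 2.22 L = 23.53 g
maltose: 5.87 g/L × 2.22 L = 13.03 g
thiamine hydrochloride: 6.67 mg/L × 2.22 L = 14.81 mg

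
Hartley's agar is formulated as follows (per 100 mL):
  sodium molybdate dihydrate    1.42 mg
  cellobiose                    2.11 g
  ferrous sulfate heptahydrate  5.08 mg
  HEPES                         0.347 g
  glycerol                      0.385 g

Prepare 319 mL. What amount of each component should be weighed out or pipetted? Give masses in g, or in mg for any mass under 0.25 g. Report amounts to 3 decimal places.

sodium molybdate dihydrate 4.530 mg; cellobiose 6.731 g; ferrous sulfate heptahydrate 16.205 mg; HEPES 1.107 g; glycerol 1.228 g

Scale factor = 319 mL / 100 mL = 3.19.
sodium molybdate dihydrate: 1.42 mg × (319 mL / 100 mL) = 4.530 mg
cellobiose: 2.11 g × (319 mL / 100 mL) = 6.731 g
ferrous sulfate heptahydrate: 5.08 mg × (319 mL / 100 mL) = 16.205 mg
HEPES: 0.347 g × (319 mL / 100 mL) = 1.107 g
glycerol: 0.385 g × (319 mL / 100 mL) = 1.228 g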